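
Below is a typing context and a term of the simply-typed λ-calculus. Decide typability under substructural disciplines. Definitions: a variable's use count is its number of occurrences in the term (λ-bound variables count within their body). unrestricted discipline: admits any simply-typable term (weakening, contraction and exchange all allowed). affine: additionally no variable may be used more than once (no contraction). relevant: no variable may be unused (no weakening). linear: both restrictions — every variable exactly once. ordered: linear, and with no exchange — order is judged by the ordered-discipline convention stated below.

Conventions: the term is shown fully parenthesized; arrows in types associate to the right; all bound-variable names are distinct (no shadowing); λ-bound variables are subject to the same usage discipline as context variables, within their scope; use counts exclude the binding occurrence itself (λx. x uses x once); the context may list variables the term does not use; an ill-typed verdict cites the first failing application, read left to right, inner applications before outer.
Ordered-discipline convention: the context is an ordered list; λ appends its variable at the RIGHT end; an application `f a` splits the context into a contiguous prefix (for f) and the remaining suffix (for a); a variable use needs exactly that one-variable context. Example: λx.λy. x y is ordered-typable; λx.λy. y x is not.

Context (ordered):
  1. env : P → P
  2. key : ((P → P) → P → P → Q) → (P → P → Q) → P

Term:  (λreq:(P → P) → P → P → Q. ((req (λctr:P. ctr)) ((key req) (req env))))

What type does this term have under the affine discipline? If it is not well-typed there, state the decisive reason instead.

not well-typed under affine — repeated use of req ×3
variable uses: env: 1×; key: 1×; req [bound]: 3×; ctr [bound]: 1×
uses in reading order: req, ctr, key, req, req, env
typing: ✓ — ((P → P) → P → P → Q) → P → Q
across the five disciplines: ordered ✗, linear ✗, affine ✗, relevant ✓, unrestricted ✓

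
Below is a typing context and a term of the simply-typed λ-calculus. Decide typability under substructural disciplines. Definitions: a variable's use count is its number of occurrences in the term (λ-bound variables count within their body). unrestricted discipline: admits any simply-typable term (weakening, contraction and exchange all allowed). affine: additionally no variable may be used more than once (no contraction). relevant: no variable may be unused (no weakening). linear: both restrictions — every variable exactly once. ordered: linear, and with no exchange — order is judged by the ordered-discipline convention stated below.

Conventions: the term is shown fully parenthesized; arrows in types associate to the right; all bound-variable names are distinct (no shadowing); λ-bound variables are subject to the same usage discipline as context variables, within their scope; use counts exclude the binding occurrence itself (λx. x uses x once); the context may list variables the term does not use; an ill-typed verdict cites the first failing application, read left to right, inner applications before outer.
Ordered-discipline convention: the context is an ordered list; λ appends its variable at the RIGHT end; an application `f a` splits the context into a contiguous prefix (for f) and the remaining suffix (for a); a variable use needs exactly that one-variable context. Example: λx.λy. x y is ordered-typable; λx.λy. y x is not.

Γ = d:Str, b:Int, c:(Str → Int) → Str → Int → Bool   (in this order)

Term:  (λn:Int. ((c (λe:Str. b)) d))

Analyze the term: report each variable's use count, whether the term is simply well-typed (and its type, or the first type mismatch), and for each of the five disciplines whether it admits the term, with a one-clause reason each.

usage: d=1, b=1, c=1, n (bound)=0, e (bound)=0
uses in reading order: c, b, d
typing: ✓ — Int → Int → Bool
ordered ✗ (n, e never used (weakening))
linear ✗ (n, e never used (weakening))
affine ✓ (no duplicate uses among d, b, c, n, e)
relevant ✗ (n, e never used (weakening))
unrestricted ✓ (type-checks (Int → Int → Bool) and nothing is barred)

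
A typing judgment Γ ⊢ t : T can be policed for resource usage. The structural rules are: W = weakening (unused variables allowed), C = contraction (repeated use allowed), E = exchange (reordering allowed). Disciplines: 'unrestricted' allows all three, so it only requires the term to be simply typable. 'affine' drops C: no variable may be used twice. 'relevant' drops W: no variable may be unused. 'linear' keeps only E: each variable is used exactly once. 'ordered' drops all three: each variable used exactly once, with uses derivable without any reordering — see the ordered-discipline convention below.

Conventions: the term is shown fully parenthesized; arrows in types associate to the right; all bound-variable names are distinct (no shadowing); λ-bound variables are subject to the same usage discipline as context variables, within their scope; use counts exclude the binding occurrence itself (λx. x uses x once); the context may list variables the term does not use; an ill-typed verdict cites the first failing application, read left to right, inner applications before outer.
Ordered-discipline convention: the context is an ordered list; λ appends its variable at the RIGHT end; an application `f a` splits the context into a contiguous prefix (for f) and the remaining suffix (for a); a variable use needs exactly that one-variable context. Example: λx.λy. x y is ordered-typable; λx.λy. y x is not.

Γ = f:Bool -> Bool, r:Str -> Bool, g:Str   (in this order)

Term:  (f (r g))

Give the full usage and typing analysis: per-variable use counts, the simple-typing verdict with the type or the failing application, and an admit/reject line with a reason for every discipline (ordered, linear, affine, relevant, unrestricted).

counts: f=1, r=1, g=1
left-to-right use order: f, r, g
typing: well-typed — term : Bool
ordered ✓ (f, r, g: once each, no exchange needed)
linear ✓ (single use per variable (f, r, g))
affine ✓ (no duplicate uses among f, r, g)
relevant ✓ (none of f, r, g goes unused)
unrestricted ✓ (typability at Bool is all that's needed)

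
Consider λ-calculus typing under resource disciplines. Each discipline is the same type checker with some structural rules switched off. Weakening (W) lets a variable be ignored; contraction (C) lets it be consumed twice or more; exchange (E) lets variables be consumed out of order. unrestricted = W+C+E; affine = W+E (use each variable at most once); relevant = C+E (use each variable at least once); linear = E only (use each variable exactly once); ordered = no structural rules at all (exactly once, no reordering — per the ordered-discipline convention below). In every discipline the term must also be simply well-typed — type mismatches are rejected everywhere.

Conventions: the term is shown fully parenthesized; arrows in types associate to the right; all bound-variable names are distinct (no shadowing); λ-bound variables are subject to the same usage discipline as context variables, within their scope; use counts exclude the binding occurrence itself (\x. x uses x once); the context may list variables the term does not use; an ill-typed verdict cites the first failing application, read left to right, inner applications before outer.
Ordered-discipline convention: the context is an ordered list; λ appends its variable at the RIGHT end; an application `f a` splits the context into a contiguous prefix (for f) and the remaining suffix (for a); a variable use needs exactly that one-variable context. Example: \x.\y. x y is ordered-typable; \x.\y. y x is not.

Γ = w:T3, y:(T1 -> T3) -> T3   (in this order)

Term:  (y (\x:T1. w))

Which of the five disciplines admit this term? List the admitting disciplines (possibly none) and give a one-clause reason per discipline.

accepted by: affine, unrestricted
variable uses: w: 1, y: 1, x (bound): 0
order of uses: y, w
typing: well-typed — term : T3
ordered: ✗ — needs weakening: x unused
linear: ✗ — needs weakening: x unused
affine: ✓ — none of w, y, x used more than once
relevant: ✗ — needs weakening: x unused
unrestricted: ✓ — simply typable at T3; W, C, E all held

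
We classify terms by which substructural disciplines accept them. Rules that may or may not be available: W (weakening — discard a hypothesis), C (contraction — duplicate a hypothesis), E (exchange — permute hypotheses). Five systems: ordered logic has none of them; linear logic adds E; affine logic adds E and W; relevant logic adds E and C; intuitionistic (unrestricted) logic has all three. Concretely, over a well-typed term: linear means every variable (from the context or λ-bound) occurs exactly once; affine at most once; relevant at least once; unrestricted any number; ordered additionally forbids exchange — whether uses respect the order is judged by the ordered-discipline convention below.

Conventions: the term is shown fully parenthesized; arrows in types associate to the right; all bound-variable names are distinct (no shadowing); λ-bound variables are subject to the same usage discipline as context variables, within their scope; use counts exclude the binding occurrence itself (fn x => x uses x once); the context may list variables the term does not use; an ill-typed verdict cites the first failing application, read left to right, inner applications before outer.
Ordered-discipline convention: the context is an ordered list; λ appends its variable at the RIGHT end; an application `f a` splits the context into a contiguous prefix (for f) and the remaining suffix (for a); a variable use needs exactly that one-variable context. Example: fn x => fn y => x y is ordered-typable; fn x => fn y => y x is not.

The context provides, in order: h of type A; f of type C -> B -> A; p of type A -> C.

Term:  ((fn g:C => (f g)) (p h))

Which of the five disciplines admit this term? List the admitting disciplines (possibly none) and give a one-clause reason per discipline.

accepted by: linear, affine, relevant, unrestricted
variable uses: h ×1, f ×1, p ×1, g [bound] ×1
uses in reading order: f, g, p, h
typing: ✓ — B -> A
ordered: ✗ — use order f, g, p, h needs exchange
linear: ✓ — h, f, p, g: one use apiece
affine: ✓ — no duplicate uses among h, f, p, g
relevant: ✓ — none of h, f, p, g goes unused
unrestricted: ✓ — typability at B -> A is all that's needed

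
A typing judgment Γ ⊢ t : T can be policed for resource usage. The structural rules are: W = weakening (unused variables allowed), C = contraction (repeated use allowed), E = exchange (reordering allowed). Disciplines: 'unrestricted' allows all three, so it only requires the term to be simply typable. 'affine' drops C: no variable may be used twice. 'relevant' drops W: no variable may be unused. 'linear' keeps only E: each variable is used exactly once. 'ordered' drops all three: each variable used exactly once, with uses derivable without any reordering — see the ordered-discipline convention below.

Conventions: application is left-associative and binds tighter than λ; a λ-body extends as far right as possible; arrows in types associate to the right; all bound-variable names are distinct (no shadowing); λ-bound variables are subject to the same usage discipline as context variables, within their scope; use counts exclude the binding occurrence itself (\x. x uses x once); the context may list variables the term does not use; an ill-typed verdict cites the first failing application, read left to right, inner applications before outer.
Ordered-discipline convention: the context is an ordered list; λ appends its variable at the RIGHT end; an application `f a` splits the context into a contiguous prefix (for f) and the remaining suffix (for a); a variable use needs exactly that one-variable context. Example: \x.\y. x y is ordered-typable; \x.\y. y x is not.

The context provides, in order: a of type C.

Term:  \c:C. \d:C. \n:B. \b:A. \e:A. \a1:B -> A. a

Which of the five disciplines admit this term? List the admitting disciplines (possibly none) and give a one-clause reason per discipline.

admitting disciplines: affine, unrestricted
use counts: a ×1, c [bound] ×0, d [bound] ×0, n [bound] ×0, b [bound] ×0, e [bound] ×0, a1 [bound] ×0
use order (left to right): a
typing: the term checks, with type C -> C -> B -> A -> A -> (B -> A) -> C
ordered: ✗, c, d, n, b, e, a1 left unused
linear: ✗, c, d, n, b, e, a1 left unused
affine: ✓, no duplicate uses among a, c, d, n, b, e, a1
relevant: ✗, c, d, n, b, e, a1 left unused
unrestricted: ✓, simply typable at C -> C -> B -> A -> A -> (B -> A) -> C; W, C, E all held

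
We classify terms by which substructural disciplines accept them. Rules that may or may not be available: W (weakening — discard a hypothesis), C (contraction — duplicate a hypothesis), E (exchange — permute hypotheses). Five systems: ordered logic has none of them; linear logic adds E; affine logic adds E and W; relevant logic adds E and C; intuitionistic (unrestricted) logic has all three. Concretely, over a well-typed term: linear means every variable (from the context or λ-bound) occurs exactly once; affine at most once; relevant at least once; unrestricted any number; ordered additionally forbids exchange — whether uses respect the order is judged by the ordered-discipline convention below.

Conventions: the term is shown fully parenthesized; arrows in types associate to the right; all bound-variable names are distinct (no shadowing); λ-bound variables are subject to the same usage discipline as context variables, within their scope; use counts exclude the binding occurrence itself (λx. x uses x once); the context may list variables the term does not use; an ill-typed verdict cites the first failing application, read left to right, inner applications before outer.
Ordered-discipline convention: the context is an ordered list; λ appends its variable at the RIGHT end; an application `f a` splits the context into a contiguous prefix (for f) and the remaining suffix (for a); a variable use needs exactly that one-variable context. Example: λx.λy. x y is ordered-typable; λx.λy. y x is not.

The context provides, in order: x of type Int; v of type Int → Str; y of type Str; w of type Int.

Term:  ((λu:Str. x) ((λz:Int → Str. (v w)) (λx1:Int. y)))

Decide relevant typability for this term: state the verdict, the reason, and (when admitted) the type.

no — u, z, x1 never used (weakening)
counts: x=1, v=1, y=1, w=1, u [bound]=0, z [bound]=0, x1 [bound]=0
left-to-right use order: x, v, w, y
typing: well-typed at Int
all disciplines: ordered ✗, linear ✗, affine ✓, relevant ✗, unrestricted ✓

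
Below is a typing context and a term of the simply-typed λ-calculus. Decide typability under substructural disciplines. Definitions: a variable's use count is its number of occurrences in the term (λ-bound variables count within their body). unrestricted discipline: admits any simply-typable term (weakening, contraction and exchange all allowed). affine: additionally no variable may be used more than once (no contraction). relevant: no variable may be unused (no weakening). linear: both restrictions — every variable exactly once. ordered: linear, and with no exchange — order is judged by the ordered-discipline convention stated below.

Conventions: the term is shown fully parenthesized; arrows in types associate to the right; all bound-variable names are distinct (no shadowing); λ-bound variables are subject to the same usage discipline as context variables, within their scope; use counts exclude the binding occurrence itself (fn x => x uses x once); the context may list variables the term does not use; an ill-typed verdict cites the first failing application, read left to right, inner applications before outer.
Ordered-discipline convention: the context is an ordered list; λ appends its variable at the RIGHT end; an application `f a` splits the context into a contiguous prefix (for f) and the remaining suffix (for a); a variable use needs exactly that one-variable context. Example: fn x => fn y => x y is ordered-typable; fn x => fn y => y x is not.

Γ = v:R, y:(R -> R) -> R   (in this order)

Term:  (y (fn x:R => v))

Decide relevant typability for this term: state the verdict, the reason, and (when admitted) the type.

no — unused: x — weakening required
counts: v=1, y=1, x (λ-bound)=0
order of uses: y, v
typing: the term checks, with type R
per-discipline verdicts: ordered ✗ | linear ✗ | affine ✓ | relevant ✗ | unrestricted ✓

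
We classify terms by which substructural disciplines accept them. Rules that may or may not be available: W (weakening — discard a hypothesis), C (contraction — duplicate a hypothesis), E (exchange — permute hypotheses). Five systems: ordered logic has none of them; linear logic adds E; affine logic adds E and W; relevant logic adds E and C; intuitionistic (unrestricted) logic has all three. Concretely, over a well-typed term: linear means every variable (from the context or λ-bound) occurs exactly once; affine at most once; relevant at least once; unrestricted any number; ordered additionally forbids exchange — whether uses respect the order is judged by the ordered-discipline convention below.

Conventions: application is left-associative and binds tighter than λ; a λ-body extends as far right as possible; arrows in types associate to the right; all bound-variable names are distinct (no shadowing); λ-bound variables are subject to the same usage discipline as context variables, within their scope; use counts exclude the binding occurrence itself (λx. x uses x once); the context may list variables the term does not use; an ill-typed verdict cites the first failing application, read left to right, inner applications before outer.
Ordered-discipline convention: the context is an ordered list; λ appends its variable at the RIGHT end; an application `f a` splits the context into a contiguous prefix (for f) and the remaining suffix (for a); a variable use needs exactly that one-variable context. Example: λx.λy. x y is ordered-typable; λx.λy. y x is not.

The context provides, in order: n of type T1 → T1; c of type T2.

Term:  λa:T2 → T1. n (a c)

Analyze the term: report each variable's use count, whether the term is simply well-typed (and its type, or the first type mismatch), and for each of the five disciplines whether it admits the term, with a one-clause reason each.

use counts: n: 1×, c: 1×, a (λ-bound): 1×
left-to-right use order: n, a, c
typing: ✓ — (T2 → T1) → T1
ordered ✗ (use order n, a, c needs exchange)
linear ✓ (exactly-once usage across n, c, a)
affine ✓ (n, c, a: no repeats, contraction unneeded)
relevant ✓ (every one of n, c, a appears)
unrestricted ✓ (well-typed at (T2 → T1) → T1; no restrictions here)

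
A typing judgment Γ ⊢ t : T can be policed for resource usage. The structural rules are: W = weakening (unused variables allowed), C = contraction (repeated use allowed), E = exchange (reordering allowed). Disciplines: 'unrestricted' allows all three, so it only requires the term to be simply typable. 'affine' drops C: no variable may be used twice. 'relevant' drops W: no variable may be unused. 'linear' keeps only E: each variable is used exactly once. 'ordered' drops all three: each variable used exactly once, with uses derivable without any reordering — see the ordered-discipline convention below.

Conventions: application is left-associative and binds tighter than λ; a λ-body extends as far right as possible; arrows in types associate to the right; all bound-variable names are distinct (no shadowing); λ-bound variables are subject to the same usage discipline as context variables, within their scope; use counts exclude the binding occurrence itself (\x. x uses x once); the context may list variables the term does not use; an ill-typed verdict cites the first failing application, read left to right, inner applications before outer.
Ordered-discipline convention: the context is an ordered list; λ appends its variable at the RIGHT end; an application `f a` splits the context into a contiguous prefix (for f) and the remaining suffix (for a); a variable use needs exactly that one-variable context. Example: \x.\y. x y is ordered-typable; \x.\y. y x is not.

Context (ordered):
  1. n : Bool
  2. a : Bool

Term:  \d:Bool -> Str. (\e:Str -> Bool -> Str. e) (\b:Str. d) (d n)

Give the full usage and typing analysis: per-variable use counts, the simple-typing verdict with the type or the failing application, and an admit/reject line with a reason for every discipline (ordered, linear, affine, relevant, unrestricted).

usage: n=1; a=0; d (λ-bound)=2; e (λ-bound)=1; b (λ-bound)=0
uses in reading order: e, d, d, n
typing: the term checks, with type (Bool -> Str) -> Bool -> Str
ordered: ✗, uses contraction: d ×2; a, b left unused
linear: ✗, uses contraction: d ×2; a, b left unused
affine: ✗, uses contraction: d ×2
relevant: ✗, a, b left unused
unrestricted: ✓, type-checks ((Bool -> Str) -> Bool -> Str) and nothing is barred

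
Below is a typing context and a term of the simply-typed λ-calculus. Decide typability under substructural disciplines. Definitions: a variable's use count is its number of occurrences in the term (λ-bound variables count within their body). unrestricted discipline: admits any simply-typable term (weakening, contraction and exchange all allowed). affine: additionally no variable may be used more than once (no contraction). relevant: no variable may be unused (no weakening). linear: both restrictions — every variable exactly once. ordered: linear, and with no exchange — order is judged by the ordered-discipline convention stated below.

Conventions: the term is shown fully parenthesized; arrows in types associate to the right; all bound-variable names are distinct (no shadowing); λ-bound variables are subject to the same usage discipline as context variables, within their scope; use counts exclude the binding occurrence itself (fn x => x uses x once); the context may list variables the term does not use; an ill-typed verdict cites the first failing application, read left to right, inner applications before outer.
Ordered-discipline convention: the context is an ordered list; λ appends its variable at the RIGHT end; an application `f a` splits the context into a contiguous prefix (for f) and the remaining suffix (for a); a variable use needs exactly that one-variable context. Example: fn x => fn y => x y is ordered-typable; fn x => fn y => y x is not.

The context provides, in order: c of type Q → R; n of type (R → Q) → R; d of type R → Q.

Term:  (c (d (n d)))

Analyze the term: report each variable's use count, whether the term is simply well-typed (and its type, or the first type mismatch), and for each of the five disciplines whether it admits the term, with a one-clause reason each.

variable uses: c: 1, n: 1, d: 2
use order (left to right): c, d, n, d
typing: ✓ — R
ordered: ✗, needs contraction — d ×2
linear: ✗, needs contraction — d ×2
affine: ✗, needs contraction — d ×2
relevant: ✓, at least one use each (c, n, d)
unrestricted: ✓, well-typed at R; no restrictions here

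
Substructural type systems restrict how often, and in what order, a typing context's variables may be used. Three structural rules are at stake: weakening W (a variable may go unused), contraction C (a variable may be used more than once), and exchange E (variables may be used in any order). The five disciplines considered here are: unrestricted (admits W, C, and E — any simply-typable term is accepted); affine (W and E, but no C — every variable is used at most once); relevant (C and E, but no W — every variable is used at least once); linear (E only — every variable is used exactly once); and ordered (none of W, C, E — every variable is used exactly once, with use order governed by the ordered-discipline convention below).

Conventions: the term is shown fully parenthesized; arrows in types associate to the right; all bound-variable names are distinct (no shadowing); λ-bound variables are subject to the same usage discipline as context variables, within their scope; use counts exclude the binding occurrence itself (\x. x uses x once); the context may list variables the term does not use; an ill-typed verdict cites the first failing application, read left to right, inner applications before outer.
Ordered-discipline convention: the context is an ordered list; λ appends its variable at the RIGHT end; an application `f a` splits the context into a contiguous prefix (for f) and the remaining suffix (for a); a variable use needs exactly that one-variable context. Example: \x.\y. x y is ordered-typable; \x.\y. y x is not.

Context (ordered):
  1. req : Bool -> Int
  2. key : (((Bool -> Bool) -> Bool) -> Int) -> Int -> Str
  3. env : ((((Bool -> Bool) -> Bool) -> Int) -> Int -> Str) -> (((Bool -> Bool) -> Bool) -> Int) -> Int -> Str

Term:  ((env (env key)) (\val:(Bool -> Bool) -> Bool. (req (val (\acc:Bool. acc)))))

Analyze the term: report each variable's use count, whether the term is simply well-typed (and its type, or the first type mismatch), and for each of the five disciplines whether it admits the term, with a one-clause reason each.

variable uses: req=1; key=1; env=2; val (λ-bound)=1; acc (λ-bound)=1
uses in reading order: env, env, key, req, val, acc
typing: ✓ — Int -> Str
ordered: ✗, needs contraction — env ×2
linear: ✗, needs contraction — env ×2
affine: ✗, needs contraction — env ×2
relevant: ✓, at least one use each (req, key, env, val, acc)
unrestricted: ✓, simply typable at Int -> Str; W, C, E all held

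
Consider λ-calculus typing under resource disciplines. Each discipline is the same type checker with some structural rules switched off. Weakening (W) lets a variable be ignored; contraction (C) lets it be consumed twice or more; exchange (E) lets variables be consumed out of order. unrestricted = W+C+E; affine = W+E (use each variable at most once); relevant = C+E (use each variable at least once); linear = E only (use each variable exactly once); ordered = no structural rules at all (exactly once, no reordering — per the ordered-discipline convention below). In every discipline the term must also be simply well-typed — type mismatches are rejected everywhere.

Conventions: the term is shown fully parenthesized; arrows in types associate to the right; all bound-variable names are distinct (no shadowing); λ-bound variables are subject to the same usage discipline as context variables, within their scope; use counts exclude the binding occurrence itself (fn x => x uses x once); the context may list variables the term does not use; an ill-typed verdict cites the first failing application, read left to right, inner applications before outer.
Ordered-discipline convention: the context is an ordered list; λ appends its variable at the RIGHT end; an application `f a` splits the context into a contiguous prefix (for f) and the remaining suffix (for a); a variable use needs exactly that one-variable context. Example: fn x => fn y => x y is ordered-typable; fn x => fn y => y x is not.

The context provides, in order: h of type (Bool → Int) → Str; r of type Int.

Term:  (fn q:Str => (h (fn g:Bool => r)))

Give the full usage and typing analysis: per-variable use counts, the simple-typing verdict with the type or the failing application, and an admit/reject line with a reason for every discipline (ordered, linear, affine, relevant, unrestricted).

usage: h: 1×; r: 1×; q (λ-bound): 0×; g (λ-bound): 0×
use order (left to right): h, r
typing: ✓ — Str → Str
ordered: ✗, q, g left unused
linear: ✗, q, g left unused
affine: ✓, h, r, q, g: no repeats, contraction unneeded
relevant: ✗, q, g left unused
unrestricted: ✓, type-checks (Str → Str) and nothing is barred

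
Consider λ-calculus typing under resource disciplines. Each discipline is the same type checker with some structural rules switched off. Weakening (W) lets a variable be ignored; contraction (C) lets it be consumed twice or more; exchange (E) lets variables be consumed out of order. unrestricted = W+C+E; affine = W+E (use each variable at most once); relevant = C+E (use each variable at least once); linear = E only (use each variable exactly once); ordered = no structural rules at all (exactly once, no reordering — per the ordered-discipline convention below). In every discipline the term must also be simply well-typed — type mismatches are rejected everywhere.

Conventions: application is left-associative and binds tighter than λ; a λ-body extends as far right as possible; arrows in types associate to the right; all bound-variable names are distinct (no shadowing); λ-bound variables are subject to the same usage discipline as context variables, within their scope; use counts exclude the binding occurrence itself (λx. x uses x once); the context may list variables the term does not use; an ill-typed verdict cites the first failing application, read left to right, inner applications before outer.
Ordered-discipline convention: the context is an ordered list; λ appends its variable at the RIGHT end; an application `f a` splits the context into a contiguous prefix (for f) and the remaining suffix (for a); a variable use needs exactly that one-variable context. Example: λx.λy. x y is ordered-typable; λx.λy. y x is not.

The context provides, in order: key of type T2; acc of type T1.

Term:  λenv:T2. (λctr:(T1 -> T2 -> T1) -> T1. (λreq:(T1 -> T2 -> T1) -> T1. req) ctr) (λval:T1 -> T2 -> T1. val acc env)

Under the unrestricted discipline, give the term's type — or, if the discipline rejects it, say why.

term : T2 -> (T1 -> T2 -> T1) -> T1
usage: key ×0; acc ×1; env [bound] ×1; ctr [bound] ×1; req [bound] ×1; val [bound] ×1
order of uses: req, ctr, val, acc, env
typing: well-typed — term : T2 -> (T1 -> T2 -> T1) -> T1
across the five disciplines: ordered ✗, linear ✗, affine ✓, relevant ✗, unrestricted ✓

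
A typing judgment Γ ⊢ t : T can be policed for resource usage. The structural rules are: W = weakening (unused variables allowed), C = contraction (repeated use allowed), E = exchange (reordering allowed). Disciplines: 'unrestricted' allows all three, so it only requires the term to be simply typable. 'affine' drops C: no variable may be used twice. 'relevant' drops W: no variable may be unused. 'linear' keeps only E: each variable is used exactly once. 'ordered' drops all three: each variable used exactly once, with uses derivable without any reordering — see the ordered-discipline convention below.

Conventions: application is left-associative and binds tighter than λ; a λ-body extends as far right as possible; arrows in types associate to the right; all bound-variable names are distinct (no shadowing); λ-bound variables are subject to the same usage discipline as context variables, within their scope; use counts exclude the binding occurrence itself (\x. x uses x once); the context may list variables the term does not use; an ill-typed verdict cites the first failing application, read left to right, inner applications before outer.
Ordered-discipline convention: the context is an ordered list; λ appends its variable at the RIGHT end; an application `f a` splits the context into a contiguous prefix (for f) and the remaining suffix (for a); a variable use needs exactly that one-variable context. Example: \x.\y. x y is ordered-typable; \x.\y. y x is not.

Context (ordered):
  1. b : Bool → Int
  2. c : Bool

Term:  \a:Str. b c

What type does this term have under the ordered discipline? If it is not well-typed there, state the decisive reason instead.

not well-typed under ordered — needs weakening: a unused
usage: b: 1×; c: 1×; a (bound): 0×
uses in reading order: b, c
typing: ✓ — Str → Int
summary: ordered ✗; linear ✗; affine ✓; relevant ✗; unrestricted ✓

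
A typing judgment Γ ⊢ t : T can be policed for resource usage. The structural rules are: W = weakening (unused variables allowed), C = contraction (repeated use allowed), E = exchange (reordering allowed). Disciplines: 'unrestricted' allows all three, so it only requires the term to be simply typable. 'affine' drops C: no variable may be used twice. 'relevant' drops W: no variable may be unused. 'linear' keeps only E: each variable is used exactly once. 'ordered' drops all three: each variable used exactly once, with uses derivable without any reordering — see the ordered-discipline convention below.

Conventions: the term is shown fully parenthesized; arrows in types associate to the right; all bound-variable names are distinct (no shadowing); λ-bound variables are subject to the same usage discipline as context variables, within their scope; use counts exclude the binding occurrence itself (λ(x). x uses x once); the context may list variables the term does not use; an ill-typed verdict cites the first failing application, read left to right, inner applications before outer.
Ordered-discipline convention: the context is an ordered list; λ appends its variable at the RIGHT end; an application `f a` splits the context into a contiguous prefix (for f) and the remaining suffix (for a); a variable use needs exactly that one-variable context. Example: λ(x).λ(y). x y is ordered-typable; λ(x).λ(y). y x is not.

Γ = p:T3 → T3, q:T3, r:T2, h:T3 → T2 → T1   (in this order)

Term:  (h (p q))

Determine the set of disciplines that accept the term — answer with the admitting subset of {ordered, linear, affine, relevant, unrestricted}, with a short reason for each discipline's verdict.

admitting disciplines: affine, unrestricted
usage: p ×1, q ×1, r ×0, h ×1
use order (left to right): h, p, q
typing: ✓ — T2 → T1
ordered: ✗ — unused: r — weakening required
linear: ✗ — unused: r — weakening required
affine: ✓ — at most one use each (p, q, r, h)
relevant: ✗ — unused: r — weakening required
unrestricted: ✓ — simply typable at T2 → T1; W, C, E all held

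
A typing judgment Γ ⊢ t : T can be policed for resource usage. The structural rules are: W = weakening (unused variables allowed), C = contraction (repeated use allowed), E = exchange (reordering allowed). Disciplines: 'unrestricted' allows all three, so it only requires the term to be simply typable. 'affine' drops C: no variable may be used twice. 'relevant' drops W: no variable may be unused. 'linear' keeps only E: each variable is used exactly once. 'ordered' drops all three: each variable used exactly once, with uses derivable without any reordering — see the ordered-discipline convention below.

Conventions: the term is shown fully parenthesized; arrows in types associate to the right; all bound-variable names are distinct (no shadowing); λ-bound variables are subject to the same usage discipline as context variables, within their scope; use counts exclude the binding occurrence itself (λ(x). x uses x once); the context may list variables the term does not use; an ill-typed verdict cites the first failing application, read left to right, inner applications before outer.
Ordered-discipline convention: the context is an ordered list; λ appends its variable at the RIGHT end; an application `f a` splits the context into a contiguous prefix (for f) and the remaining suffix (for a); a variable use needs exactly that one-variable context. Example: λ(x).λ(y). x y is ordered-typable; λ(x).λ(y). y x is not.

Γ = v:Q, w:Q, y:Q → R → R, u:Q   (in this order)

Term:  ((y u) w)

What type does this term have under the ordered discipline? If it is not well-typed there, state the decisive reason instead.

not well-typed under ordered — not simply typable
use counts: v ×0, w ×1, y ×1, u ×1
left-to-right use order: y, u, w
typing: ill-typed: an application expects R but receives Q
per-discipline verdicts: ordered ✗, linear ✗, affine ✗, relevant ✗, unrestricted ✗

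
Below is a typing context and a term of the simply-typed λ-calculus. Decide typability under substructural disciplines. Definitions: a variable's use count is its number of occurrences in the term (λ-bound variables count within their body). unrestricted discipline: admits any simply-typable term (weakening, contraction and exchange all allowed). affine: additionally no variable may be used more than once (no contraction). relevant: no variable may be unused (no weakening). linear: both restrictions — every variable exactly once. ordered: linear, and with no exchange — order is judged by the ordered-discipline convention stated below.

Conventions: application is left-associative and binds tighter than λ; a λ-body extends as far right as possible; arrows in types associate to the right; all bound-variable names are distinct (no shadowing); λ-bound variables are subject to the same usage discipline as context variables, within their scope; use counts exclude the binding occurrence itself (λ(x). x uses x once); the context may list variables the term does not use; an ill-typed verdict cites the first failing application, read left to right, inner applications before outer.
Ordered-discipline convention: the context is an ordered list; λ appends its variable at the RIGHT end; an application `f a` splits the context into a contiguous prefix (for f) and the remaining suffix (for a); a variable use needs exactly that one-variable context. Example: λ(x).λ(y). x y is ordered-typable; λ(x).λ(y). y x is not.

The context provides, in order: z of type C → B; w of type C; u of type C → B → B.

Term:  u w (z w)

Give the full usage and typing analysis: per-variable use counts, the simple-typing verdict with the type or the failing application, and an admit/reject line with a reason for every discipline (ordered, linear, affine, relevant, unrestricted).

use counts: z: 1×, w: 2×, u: 1×
use order (left to right): u, w, z, w
typing: the term checks, with type B
ordered ✗ (w ×2 used more than once (contraction))
linear ✗ (w ×2 used more than once (contraction))
affine ✗ (w ×2 used more than once (contraction))
relevant ✓ (every one of z, w, u appears)
unrestricted ✓ (simply typable at B; W, C, E all held)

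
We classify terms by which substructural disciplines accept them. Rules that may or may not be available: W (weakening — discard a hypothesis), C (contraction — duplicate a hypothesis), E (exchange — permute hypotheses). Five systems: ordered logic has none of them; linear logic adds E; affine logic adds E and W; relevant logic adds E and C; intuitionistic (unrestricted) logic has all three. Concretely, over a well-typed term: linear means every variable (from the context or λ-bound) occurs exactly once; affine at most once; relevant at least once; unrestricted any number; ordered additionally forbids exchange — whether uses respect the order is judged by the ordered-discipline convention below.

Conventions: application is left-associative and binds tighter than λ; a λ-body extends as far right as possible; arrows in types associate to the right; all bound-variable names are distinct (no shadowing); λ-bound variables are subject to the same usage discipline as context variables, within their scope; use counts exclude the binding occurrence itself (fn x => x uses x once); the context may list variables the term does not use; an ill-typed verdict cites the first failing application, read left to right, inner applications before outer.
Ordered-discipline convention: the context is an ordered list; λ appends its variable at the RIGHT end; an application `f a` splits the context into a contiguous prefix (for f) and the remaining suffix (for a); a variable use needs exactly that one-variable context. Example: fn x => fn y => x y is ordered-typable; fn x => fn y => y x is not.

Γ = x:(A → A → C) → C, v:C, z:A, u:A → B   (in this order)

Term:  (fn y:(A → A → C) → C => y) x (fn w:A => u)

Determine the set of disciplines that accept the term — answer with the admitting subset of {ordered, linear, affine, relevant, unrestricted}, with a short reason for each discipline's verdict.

admitted in: none
counts: x ×1; v ×0; z ×0; u ×1; y (λ-bound) ×1; w (λ-bound) ×0
use order (left to right): y, x, u
typing: ill-typed: a function awaiting A → A → C gets A → A → B
ordered: ✗ — fails simple typing
linear: ✗ — a type mismatch blocks all five
affine: ✗ — the type mismatch rejects it
relevant: ✗ — not simply typable
unrestricted: ✗ — fails simple typing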